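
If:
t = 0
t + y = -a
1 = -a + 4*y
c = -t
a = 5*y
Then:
No Solution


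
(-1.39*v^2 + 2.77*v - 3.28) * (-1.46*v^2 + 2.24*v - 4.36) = 2.0294*v^4 - 7.1578*v^3 + 17.054*v^2 - 19.4244*v + 14.3008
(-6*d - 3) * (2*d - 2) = -12*d^2 + 6*d + 6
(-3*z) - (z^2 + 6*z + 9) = -z^2 - 9*z - 9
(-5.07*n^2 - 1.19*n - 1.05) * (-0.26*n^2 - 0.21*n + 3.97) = 1.3182*n^4 + 1.3741*n^3 - 19.605*n^2 - 4.5038*n - 4.1685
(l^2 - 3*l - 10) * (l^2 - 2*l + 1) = l^4 - 5*l^3 - 3*l^2 + 17*l - 10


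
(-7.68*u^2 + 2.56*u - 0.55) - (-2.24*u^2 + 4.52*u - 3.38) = -5.44*u^2 - 1.96*u + 2.83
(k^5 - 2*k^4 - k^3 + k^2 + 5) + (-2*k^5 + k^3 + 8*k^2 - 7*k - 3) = -k^5 - 2*k^4 + 9*k^2 - 7*k + 2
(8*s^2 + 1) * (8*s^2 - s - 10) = 64*s^4 - 8*s^3 - 72*s^2 - s - 10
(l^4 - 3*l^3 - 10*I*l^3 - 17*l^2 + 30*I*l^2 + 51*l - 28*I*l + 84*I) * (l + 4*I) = l^5 - 3*l^4 - 6*I*l^4 + 23*l^3 + 18*I*l^3 - 69*l^2 - 96*I*l^2 + 112*l + 288*I*l - 336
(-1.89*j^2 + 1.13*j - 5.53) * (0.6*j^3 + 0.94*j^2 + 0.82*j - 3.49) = -1.134*j^5 - 1.0986*j^4 - 3.8056*j^3 + 2.3245*j^2 - 8.4783*j + 19.2997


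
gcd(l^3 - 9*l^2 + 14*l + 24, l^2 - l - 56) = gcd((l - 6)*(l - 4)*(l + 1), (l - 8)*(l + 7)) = 1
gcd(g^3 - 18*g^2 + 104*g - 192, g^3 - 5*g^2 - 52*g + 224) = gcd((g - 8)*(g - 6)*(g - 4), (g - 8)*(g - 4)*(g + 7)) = g^2 - 12*g + 32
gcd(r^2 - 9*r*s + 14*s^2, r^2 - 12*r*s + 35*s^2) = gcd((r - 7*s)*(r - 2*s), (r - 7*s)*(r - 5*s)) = r - 7*s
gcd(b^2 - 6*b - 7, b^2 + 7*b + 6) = b + 1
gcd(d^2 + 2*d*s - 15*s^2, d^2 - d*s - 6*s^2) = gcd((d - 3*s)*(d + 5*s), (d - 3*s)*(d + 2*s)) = -d + 3*s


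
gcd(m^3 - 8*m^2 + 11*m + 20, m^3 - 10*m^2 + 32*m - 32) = m - 4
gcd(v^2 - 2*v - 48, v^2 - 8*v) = v - 8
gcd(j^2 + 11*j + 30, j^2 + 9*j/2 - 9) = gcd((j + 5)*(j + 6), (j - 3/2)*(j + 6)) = j + 6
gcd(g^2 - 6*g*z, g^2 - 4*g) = g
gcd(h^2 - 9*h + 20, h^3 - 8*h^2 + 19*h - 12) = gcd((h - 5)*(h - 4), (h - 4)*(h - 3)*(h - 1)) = h - 4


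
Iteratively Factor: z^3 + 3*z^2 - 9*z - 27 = (z - 3)*(z^2 + 6*z + 9) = (z - 3)*(z + 3)*(z + 3)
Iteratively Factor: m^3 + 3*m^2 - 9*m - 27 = (m - 3)*(m^2 + 6*m + 9) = (m - 3)*(m + 3)*(m + 3)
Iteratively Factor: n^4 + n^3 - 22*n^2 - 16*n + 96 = (n - 4)*(n^3 + 5*n^2 - 2*n - 24) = (n - 4)*(n - 2)*(n^2 + 7*n + 12) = (n - 4)*(n - 2)*(n + 3)*(n + 4)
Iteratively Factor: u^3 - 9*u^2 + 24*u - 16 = (u - 4)*(u^2 - 5*u + 4) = (u - 4)^2*(u - 1)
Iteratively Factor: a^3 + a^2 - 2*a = (a)*(a^2 + a - 2) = a*(a + 2)*(a - 1)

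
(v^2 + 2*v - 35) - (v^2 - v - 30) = 3*v - 5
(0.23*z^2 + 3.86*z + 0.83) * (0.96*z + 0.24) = 0.2208*z^3 + 3.7608*z^2 + 1.7232*z + 0.1992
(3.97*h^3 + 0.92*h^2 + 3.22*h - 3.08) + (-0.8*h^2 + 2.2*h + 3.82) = 3.97*h^3 + 0.12*h^2 + 5.42*h + 0.74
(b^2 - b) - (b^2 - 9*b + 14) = 8*b - 14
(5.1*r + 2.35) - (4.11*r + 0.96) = 0.989999999999999*r + 1.39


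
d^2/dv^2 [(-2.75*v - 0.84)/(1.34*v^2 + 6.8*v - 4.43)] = (-(2.68*v + 6.8)*(2.75*v + 0.84)*(5.36*v + 13.6) + (22.11*v + 39.6512)*(1.34*v^2 + 6.8*v - 4.43))/(1.34*v^2 + 6.8*v - 4.43)^3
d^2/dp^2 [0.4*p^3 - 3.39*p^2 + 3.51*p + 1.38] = 2.4*p - 6.78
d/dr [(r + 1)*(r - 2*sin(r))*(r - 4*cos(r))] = (r + 1)*(r - 2*sin(r))*(4*sin(r) + 1) - (r + 1)*(r - 4*cos(r))*(2*cos(r) - 1) + (r - 2*sin(r))*(r - 4*cos(r))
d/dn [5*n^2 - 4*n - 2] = 10*n - 4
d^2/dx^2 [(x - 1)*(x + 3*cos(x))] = (3 - 3*x)*cos(x) - 6*sin(x) + 2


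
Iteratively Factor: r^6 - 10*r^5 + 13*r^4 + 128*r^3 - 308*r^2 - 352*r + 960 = (r - 2)*(r^5 - 8*r^4 - 3*r^3 + 122*r^2 - 64*r - 480) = (r - 5)*(r - 2)*(r^4 - 3*r^3 - 18*r^2 + 32*r + 96) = (r - 5)*(r - 4)*(r - 2)*(r^3 + r^2 - 14*r - 24) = (r - 5)*(r - 4)*(r - 2)*(r + 3)*(r^2 - 2*r - 8) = (r - 5)*(r - 4)*(r - 2)*(r + 2)*(r + 3)*(r - 4)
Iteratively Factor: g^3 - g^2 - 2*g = (g)*(g^2 - g - 2) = g*(g + 1)*(g - 2)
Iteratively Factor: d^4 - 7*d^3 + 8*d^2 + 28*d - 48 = (d + 2)*(d^3 - 9*d^2 + 26*d - 24) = (d - 3)*(d + 2)*(d^2 - 6*d + 8) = (d - 3)*(d - 2)*(d + 2)*(d - 4)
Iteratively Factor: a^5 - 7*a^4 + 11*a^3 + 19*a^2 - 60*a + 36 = (a - 3)*(a^4 - 4*a^3 - a^2 + 16*a - 12) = (a - 3)^2*(a^3 - a^2 - 4*a + 4) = (a - 3)^2*(a + 2)*(a^2 - 3*a + 2) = (a - 3)^2*(a - 1)*(a + 2)*(a - 2)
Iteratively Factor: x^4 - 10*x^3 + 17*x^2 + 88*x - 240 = (x - 4)*(x^3 - 6*x^2 - 7*x + 60) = (x - 4)^2*(x^2 - 2*x - 15) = (x - 5)*(x - 4)^2*(x + 3)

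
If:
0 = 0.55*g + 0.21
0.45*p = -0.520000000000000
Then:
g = -0.38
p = -1.16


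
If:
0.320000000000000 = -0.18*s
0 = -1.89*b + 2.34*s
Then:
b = -2.20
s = -1.78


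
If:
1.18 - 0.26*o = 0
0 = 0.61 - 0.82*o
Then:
No Solution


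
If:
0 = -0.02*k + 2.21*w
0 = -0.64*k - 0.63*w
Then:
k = 0.00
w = 0.00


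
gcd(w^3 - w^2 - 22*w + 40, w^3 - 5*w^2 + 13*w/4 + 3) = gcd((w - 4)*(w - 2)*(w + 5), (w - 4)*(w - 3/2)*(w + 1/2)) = w - 4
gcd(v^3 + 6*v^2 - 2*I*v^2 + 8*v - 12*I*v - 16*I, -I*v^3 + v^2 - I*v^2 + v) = 1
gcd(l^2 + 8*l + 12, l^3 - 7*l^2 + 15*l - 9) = 1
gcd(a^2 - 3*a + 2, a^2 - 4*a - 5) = 1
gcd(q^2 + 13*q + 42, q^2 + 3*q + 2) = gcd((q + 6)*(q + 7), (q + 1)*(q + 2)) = 1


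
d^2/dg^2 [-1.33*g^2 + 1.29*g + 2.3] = -2.66000000000000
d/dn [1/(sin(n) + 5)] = -cos(n)/(sin(n) + 5)^2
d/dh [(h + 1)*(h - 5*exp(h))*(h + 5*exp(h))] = 3*h^2 - 50*h*exp(2*h) + 2*h - 75*exp(2*h)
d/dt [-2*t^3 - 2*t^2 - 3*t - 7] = -6*t^2 - 4*t - 3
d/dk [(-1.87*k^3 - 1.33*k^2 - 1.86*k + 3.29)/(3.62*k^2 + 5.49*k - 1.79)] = (-6.7694*k^4 - 20.5326*k^3 + 9.4734*k^2 - 19.0582*k - 14.7327)/(13.1044*k^4 + 39.7476*k^3 + 17.1805*k^2 - 19.6542*k + 3.2041)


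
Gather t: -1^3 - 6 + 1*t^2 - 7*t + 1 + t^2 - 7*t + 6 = 2*t^2 - 14*t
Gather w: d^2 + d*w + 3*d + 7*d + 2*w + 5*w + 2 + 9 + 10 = d^2 + 10*d + w*(d + 7) + 21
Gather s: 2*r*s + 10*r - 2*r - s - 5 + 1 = 8*r + s*(2*r - 1) - 4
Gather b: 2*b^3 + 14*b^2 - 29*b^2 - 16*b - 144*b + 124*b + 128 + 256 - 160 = 2*b^3 - 15*b^2 - 36*b + 224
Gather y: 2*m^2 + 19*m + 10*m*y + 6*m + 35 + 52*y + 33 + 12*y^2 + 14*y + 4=2*m^2 + 25*m + 12*y^2 + y*(10*m + 66) + 72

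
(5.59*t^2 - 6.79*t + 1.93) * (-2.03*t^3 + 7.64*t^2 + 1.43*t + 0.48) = -11.3477*t^5 + 56.4913*t^4 - 47.7998*t^3 + 7.7187*t^2 - 0.4993*t + 0.9264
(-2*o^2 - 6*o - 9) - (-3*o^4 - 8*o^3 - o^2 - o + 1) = 3*o^4 + 8*o^3 - o^2 - 5*o - 10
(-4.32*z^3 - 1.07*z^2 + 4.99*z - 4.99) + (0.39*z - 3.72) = -4.32*z^3 - 1.07*z^2 + 5.38*z - 8.71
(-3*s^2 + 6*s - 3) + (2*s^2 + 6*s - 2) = -s^2 + 12*s - 5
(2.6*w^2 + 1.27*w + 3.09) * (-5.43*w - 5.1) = -14.118*w^3 - 20.1561*w^2 - 23.2557*w - 15.759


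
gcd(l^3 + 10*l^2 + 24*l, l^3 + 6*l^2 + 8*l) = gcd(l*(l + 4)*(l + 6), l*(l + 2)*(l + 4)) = l^2 + 4*l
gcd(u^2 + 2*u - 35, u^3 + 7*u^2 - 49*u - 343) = u + 7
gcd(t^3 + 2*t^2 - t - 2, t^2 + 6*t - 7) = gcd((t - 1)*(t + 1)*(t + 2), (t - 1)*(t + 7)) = t - 1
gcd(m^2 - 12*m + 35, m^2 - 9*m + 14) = m - 7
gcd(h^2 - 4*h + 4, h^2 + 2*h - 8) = h - 2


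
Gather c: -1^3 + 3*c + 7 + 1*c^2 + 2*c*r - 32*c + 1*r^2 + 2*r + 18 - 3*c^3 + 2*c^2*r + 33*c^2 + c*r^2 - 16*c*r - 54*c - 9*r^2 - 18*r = -3*c^3 + c^2*(2*r + 34) + c*(r^2 - 14*r - 83) - 8*r^2 - 16*r + 24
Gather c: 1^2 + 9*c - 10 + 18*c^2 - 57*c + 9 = 18*c^2 - 48*c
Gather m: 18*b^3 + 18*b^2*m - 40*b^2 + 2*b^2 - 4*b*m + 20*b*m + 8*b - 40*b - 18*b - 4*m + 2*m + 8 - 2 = 18*b^3 - 38*b^2 - 50*b + m*(18*b^2 + 16*b - 2) + 6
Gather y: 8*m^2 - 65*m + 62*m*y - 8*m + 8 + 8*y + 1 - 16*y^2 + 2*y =8*m^2 - 73*m - 16*y^2 + y*(62*m + 10) + 9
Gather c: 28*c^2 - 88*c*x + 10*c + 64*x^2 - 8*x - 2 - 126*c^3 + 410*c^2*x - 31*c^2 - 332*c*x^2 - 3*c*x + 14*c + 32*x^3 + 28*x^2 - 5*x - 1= -126*c^3 + c^2*(410*x - 3) + c*(-332*x^2 - 91*x + 24) + 32*x^3 + 92*x^2 - 13*x - 3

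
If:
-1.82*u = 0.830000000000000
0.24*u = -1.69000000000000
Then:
No Solution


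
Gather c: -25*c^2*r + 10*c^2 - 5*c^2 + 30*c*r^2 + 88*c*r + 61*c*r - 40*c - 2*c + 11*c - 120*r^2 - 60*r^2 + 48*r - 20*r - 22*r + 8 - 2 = c^2*(5 - 25*r) + c*(30*r^2 + 149*r - 31) - 180*r^2 + 6*r + 6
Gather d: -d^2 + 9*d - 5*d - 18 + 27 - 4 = -d^2 + 4*d + 5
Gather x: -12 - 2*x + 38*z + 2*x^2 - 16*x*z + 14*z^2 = 2*x^2 + x*(-16*z - 2) + 14*z^2 + 38*z - 12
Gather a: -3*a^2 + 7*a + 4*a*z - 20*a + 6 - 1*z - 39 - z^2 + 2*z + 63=-3*a^2 + a*(4*z - 13) - z^2 + z + 30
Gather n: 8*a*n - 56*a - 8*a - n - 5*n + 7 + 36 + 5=-64*a + n*(8*a - 6) + 48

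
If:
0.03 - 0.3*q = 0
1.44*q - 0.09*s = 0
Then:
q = 0.10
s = 1.60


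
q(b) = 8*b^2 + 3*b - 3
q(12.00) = 1185.00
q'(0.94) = 18.04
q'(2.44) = 42.04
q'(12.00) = 195.00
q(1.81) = 28.64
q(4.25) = 154.25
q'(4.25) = 71.00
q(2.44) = 51.95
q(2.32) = 47.02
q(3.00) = 78.00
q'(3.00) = 51.00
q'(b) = 16*b + 3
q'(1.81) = 31.96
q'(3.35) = 56.60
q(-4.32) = 133.34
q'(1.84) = 32.44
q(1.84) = 29.60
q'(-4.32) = -66.12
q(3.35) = 96.83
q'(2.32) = 40.12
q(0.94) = 6.89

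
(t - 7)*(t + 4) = t^2 - 3*t - 28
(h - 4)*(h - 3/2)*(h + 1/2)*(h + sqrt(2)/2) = h^4 - 5*h^3 + sqrt(2)*h^3/2 - 5*sqrt(2)*h^2/2 + 13*h^2/4 + 13*sqrt(2)*h/8 + 3*h + 3*sqrt(2)/2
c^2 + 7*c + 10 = (c + 2)*(c + 5)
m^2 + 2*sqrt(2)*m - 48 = (m - 4*sqrt(2))*(m + 6*sqrt(2))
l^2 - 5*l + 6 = (l - 3)*(l - 2)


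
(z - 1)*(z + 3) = z^2 + 2*z - 3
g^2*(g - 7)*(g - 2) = g^4 - 9*g^3 + 14*g^2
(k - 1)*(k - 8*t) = k^2 - 8*k*t - k + 8*t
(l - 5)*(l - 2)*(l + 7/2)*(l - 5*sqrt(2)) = l^4 - 5*sqrt(2)*l^3 - 7*l^3/2 - 29*l^2/2 + 35*sqrt(2)*l^2/2 + 35*l + 145*sqrt(2)*l/2 - 175*sqrt(2)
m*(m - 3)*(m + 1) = m^3 - 2*m^2 - 3*m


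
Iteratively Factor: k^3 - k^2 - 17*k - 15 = (k + 3)*(k^2 - 4*k - 5) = (k - 5)*(k + 3)*(k + 1)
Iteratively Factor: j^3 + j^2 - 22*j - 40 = (j - 5)*(j^2 + 6*j + 8) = (j - 5)*(j + 2)*(j + 4)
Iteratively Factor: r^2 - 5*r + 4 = (r - 1)*(r - 4)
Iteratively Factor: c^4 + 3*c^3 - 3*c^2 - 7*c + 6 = (c + 2)*(c^3 + c^2 - 5*c + 3) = (c - 1)*(c + 2)*(c^2 + 2*c - 3) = (c - 1)^2*(c + 2)*(c + 3)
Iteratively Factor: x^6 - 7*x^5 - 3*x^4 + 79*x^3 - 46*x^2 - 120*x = (x - 2)*(x^5 - 5*x^4 - 13*x^3 + 53*x^2 + 60*x) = (x - 5)*(x - 2)*(x^4 - 13*x^2 - 12*x) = (x - 5)*(x - 2)*(x + 3)*(x^3 - 3*x^2 - 4*x) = x*(x - 5)*(x - 2)*(x + 3)*(x^2 - 3*x - 4) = x*(x - 5)*(x - 2)*(x + 1)*(x + 3)*(x - 4)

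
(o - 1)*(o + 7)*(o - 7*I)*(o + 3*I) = o^4 + 6*o^3 - 4*I*o^3 + 14*o^2 - 24*I*o^2 + 126*o + 28*I*o - 147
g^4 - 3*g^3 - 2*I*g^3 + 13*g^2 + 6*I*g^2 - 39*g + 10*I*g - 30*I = (g - 3)*(g - 5*I)*(g + I)*(g + 2*I)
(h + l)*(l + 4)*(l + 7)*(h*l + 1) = h^2*l^3 + 11*h^2*l^2 + 28*h^2*l + h*l^4 + 11*h*l^3 + 29*h*l^2 + 11*h*l + 28*h + l^3 + 11*l^2 + 28*l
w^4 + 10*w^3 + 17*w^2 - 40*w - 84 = (w - 2)*(w + 2)*(w + 3)*(w + 7)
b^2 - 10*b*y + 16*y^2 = (b - 8*y)*(b - 2*y)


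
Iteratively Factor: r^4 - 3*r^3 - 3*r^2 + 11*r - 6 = (r - 1)*(r^3 - 2*r^2 - 5*r + 6) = (r - 1)^2*(r^2 - r - 6) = (r - 3)*(r - 1)^2*(r + 2)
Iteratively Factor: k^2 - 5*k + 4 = (k - 1)*(k - 4)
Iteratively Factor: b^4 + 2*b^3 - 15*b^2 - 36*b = (b + 3)*(b^3 - b^2 - 12*b) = (b + 3)^2*(b^2 - 4*b) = (b - 4)*(b + 3)^2*(b)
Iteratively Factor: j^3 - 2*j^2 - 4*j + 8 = (j + 2)*(j^2 - 4*j + 4) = (j - 2)*(j + 2)*(j - 2)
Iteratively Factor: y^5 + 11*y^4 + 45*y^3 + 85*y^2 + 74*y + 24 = (y + 1)*(y^4 + 10*y^3 + 35*y^2 + 50*y + 24) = (y + 1)*(y + 4)*(y^3 + 6*y^2 + 11*y + 6) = (y + 1)*(y + 3)*(y + 4)*(y^2 + 3*y + 2) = (y + 1)*(y + 2)*(y + 3)*(y + 4)*(y + 1)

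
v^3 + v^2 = v^2*(v + 1)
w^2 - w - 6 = (w - 3)*(w + 2)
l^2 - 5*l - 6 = (l - 6)*(l + 1)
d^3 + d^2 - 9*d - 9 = (d - 3)*(d + 1)*(d + 3)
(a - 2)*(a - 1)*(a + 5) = a^3 + 2*a^2 - 13*a + 10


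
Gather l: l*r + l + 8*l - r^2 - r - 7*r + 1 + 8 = l*(r + 9) - r^2 - 8*r + 9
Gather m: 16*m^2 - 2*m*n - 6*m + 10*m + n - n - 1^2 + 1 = 16*m^2 + m*(4 - 2*n)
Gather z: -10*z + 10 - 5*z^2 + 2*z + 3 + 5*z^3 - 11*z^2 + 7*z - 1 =5*z^3 - 16*z^2 - z + 12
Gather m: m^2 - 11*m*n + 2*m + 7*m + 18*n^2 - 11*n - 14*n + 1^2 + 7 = m^2 + m*(9 - 11*n) + 18*n^2 - 25*n + 8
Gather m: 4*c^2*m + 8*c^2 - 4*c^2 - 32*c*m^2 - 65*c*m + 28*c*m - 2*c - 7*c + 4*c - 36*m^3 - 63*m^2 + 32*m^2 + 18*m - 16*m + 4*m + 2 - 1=4*c^2 - 5*c - 36*m^3 + m^2*(-32*c - 31) + m*(4*c^2 - 37*c + 6) + 1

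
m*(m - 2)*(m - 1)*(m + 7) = m^4 + 4*m^3 - 19*m^2 + 14*m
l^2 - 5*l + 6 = (l - 3)*(l - 2)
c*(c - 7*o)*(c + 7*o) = c^3 - 49*c*o^2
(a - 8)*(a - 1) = a^2 - 9*a + 8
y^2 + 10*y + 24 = (y + 4)*(y + 6)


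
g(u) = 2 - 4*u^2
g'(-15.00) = 120.00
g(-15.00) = -898.00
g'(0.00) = 0.00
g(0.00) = 2.00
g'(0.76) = -6.08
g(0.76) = -0.31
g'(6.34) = -50.72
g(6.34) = -158.78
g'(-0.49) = 3.92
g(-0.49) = 1.04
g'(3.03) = -24.24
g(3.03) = -34.72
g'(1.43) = -11.44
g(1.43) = -6.18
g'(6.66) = -53.28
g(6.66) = -175.42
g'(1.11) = -8.88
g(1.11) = -2.93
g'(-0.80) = 6.40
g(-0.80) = -0.56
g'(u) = -8*u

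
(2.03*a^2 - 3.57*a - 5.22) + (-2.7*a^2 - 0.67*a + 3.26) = -0.67*a^2 - 4.24*a - 1.96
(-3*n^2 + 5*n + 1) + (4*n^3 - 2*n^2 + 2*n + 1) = 4*n^3 - 5*n^2 + 7*n + 2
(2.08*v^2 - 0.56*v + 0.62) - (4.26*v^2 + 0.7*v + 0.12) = -2.18*v^2 - 1.26*v + 0.5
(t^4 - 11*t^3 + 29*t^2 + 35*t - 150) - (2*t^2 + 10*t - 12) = t^4 - 11*t^3 + 27*t^2 + 25*t - 138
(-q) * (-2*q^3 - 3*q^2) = 2*q^4 + 3*q^3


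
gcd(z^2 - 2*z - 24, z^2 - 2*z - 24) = z^2 - 2*z - 24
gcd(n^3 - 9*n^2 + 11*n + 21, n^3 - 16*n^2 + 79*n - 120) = n - 3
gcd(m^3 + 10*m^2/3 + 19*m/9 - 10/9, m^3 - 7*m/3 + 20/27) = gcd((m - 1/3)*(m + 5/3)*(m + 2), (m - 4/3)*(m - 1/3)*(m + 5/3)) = m^2 + 4*m/3 - 5/9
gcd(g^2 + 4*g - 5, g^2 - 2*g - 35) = g + 5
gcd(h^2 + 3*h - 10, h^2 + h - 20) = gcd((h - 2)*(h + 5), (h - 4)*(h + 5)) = h + 5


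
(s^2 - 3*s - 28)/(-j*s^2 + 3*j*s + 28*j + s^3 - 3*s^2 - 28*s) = 1/(-j + s)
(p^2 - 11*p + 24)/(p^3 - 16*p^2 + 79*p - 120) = 1/(p - 5)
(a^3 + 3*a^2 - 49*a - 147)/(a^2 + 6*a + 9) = (a^2 - 49)/(a + 3)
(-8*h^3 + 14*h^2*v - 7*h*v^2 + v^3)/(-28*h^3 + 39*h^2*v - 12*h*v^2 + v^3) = (-2*h + v)/(-7*h + v)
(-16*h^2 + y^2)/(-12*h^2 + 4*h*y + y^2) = (-16*h^2 + y^2)/(-12*h^2 + 4*h*y + y^2)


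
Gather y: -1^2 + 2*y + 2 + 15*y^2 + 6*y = 15*y^2 + 8*y + 1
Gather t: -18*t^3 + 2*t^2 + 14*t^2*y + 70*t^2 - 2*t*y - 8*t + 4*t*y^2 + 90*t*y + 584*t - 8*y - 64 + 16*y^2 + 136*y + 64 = -18*t^3 + t^2*(14*y + 72) + t*(4*y^2 + 88*y + 576) + 16*y^2 + 128*y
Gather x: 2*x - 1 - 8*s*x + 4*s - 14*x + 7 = 4*s + x*(-8*s - 12) + 6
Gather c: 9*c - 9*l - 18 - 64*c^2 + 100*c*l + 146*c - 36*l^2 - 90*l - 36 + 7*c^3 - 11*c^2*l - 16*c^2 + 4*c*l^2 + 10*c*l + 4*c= 7*c^3 + c^2*(-11*l - 80) + c*(4*l^2 + 110*l + 159) - 36*l^2 - 99*l - 54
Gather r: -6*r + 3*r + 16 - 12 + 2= 6 - 3*r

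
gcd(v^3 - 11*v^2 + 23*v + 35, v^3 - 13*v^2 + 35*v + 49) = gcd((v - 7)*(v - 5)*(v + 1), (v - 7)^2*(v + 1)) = v^2 - 6*v - 7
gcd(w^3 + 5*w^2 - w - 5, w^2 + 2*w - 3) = w - 1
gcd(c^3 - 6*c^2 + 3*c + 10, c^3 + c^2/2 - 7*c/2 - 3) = c^2 - c - 2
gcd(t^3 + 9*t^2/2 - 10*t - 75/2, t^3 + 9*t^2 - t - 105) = t^2 + 2*t - 15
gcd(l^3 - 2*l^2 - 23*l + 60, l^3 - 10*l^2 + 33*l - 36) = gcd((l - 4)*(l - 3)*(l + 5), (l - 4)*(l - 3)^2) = l^2 - 7*l + 12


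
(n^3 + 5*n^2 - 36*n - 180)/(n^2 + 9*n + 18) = (n^2 - n - 30)/(n + 3)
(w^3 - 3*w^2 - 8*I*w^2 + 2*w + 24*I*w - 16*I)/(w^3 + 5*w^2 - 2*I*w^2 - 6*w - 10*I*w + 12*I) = (w^2 + w*(-2 - 8*I) + 16*I)/(w^2 + w*(6 - 2*I) - 12*I)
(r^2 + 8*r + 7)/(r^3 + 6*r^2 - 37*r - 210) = (r + 1)/(r^2 - r - 30)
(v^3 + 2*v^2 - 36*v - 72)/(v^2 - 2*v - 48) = (v^2 - 4*v - 12)/(v - 8)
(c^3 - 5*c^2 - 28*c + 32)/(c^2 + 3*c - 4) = c - 8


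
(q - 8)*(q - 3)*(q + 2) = q^3 - 9*q^2 + 2*q + 48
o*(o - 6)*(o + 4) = o^3 - 2*o^2 - 24*o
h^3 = h^3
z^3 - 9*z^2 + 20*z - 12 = (z - 6)*(z - 2)*(z - 1)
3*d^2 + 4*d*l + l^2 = (d + l)*(3*d + l)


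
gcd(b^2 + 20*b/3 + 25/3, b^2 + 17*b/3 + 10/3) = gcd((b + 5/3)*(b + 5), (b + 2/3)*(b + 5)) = b + 5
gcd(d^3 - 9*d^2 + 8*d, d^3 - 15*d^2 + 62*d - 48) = d^2 - 9*d + 8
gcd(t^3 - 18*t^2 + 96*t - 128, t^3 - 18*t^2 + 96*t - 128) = t^3 - 18*t^2 + 96*t - 128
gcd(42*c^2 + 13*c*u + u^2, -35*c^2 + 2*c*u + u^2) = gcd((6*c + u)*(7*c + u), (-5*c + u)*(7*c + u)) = 7*c + u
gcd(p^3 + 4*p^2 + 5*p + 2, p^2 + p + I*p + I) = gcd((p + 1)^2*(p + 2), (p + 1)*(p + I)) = p + 1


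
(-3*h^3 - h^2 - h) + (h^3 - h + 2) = -2*h^3 - h^2 - 2*h + 2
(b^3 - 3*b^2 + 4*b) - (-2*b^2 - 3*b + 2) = b^3 - b^2 + 7*b - 2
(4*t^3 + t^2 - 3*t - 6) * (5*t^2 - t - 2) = 20*t^5 + t^4 - 24*t^3 - 29*t^2 + 12*t + 12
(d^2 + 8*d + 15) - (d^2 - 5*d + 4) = 13*d + 11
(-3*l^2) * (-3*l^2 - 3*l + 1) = 9*l^4 + 9*l^3 - 3*l^2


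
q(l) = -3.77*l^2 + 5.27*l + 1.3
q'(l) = 5.27 - 7.54*l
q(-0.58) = -3.02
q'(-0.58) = 9.64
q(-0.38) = -1.25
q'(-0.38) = 8.14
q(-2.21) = -28.76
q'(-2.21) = 21.93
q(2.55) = -9.78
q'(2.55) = -13.96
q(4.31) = -46.02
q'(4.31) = -27.23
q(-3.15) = -52.71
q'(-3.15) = 29.02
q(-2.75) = -41.70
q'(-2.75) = 26.00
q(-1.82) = -20.78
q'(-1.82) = 18.99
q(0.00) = 1.30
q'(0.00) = 5.27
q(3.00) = -16.82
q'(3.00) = -17.35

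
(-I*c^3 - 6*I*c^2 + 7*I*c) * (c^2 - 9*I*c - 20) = -I*c^5 - 9*c^4 - 6*I*c^4 - 54*c^3 + 27*I*c^3 + 63*c^2 + 120*I*c^2 - 140*I*c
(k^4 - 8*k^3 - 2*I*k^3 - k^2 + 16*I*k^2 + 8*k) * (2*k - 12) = 2*k^5 - 28*k^4 - 4*I*k^4 + 94*k^3 + 56*I*k^3 + 28*k^2 - 192*I*k^2 - 96*k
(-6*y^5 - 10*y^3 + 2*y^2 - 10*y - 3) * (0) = 0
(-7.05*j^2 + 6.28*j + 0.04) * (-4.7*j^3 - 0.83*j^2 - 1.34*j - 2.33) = 33.135*j^5 - 23.6645*j^4 + 4.0466*j^3 + 7.9781*j^2 - 14.686*j - 0.0932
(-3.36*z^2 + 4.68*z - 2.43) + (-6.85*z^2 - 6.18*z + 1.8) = -10.21*z^2 - 1.5*z - 0.63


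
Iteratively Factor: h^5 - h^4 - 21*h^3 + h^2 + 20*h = (h + 1)*(h^4 - 2*h^3 - 19*h^2 + 20*h) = h*(h + 1)*(h^3 - 2*h^2 - 19*h + 20) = h*(h + 1)*(h + 4)*(h^2 - 6*h + 5) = h*(h - 5)*(h + 1)*(h + 4)*(h - 1)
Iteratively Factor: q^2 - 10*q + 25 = (q - 5)*(q - 5)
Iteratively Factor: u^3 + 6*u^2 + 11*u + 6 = (u + 1)*(u^2 + 5*u + 6) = (u + 1)*(u + 2)*(u + 3)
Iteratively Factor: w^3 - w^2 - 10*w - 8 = (w - 4)*(w^2 + 3*w + 2) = (w - 4)*(w + 1)*(w + 2)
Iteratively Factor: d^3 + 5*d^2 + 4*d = (d + 4)*(d^2 + d) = d*(d + 4)*(d + 1)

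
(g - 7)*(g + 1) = g^2 - 6*g - 7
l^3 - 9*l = l*(l - 3)*(l + 3)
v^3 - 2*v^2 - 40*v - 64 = (v - 8)*(v + 2)*(v + 4)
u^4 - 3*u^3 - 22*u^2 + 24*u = u*(u - 6)*(u - 1)*(u + 4)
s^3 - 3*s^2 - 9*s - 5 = (s - 5)*(s + 1)^2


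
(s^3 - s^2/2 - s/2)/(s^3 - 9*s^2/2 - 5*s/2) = (s - 1)/(s - 5)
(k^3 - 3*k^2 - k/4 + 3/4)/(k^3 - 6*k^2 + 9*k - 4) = (4*k^3 - 12*k^2 - k + 3)/(4*(k^3 - 6*k^2 + 9*k - 4))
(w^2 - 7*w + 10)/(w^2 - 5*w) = (w - 2)/w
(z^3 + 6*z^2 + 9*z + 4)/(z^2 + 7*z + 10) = (z^3 + 6*z^2 + 9*z + 4)/(z^2 + 7*z + 10)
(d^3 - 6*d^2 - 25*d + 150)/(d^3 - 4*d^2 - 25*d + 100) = (d - 6)/(d - 4)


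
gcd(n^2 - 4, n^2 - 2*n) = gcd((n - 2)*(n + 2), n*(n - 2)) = n - 2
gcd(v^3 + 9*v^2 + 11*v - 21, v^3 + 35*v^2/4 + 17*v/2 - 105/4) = v^2 + 10*v + 21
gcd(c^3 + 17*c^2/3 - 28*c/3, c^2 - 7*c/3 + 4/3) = c - 4/3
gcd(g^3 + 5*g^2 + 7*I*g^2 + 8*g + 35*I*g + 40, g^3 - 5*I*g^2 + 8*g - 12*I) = g - I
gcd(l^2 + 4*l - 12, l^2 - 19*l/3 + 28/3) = 1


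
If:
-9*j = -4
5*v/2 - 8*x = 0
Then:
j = 4/9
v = 16*x/5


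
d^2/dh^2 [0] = 0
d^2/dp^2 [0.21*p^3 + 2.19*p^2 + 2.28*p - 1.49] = 1.26*p + 4.38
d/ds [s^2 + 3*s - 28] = 2*s + 3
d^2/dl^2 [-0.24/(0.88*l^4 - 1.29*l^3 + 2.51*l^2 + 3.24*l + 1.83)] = ((2.5344*l^2 - 1.8576*l + 1.2048)*(0.88*l^4 - 1.29*l^3 + 2.51*l^2 + 3.24*l + 1.83) - 0.24*(3.52*l^3 - 3.87*l^2 + 5.02*l + 3.24)*(7.04*l^3 - 7.74*l^2 + 10.04*l + 6.48))/(0.88*l^4 - 1.29*l^3 + 2.51*l^2 + 3.24*l + 1.83)^3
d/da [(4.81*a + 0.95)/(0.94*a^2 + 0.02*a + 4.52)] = (-4.5214*a^2 - 1.786*a + 21.7222)/(0.8836*a^4 + 0.0376*a^3 + 8.498*a^2 + 0.1808*a + 20.4304)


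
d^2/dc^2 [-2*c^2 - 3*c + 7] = -4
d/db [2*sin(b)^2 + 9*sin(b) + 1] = (4*sin(b) + 9)*cos(b)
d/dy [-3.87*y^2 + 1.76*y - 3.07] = 1.76 - 7.74*y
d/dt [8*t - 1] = 8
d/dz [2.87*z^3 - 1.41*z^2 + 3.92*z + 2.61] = 8.61*z^2 - 2.82*z + 3.92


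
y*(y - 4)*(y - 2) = y^3 - 6*y^2 + 8*y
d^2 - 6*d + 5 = (d - 5)*(d - 1)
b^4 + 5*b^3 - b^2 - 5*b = b*(b - 1)*(b + 1)*(b + 5)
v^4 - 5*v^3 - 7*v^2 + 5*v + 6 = (v - 6)*(v - 1)*(v + 1)^2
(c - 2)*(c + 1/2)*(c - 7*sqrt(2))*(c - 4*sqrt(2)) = c^4 - 11*sqrt(2)*c^3 - 3*c^3/2 + 33*sqrt(2)*c^2/2 + 55*c^2 - 84*c + 11*sqrt(2)*c - 56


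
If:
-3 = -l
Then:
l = 3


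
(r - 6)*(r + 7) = r^2 + r - 42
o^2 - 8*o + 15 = (o - 5)*(o - 3)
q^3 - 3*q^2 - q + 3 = (q - 3)*(q - 1)*(q + 1)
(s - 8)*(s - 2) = s^2 - 10*s + 16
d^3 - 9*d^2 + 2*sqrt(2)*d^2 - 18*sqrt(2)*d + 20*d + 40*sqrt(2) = (d - 5)*(d - 4)*(d + 2*sqrt(2))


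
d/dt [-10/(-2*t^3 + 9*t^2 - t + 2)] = 10*(-6*t^2 + 18*t - 1)/(2*t^3 - 9*t^2 + t - 2)^2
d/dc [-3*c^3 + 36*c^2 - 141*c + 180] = -9*c^2 + 72*c - 141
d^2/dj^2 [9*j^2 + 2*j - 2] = 18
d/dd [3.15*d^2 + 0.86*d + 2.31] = 6.3*d + 0.86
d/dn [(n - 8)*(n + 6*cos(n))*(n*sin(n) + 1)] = (8 - n)*(n*sin(n) + 1)*(6*sin(n) - 1) + (n - 8)*(n + 6*cos(n))*(n*cos(n) + sin(n)) + (n + 6*cos(n))*(n*sin(n) + 1)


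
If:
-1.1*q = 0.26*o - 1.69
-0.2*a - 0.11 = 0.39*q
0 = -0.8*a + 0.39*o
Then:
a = -65.01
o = -133.35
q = 33.06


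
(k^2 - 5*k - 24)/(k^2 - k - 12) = (k - 8)/(k - 4)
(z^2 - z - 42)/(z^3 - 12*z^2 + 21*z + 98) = (z + 6)/(z^2 - 5*z - 14)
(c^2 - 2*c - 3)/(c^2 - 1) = (c - 3)/(c - 1)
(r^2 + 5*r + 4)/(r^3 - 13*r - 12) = (r + 4)/(r^2 - r - 12)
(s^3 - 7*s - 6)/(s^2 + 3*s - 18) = (s^2 + 3*s + 2)/(s + 6)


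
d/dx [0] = 0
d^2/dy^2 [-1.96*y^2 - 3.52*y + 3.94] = -3.92000000000000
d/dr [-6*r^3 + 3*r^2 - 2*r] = -18*r^2 + 6*r - 2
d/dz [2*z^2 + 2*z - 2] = 4*z + 2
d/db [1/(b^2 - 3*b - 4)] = (3 - 2*b)/(-b^2 + 3*b + 4)^2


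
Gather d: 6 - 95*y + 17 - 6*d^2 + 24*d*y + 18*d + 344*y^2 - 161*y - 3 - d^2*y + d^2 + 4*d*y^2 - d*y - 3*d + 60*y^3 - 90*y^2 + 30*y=d^2*(-y - 5) + d*(4*y^2 + 23*y + 15) + 60*y^3 + 254*y^2 - 226*y + 20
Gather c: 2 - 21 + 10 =-9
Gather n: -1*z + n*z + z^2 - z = n*z + z^2 - 2*z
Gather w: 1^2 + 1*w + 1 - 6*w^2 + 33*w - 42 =-6*w^2 + 34*w - 40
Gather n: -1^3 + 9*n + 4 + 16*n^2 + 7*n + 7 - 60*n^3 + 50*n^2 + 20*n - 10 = -60*n^3 + 66*n^2 + 36*n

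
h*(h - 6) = h^2 - 6*h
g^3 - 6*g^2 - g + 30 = (g - 5)*(g - 3)*(g + 2)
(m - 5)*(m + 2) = m^2 - 3*m - 10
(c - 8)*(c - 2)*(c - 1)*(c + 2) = c^4 - 9*c^3 + 4*c^2 + 36*c - 32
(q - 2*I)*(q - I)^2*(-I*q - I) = -I*q^4 - 4*q^3 - I*q^3 - 4*q^2 + 5*I*q^2 + 2*q + 5*I*q + 2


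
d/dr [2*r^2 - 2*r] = 4*r - 2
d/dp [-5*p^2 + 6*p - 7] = 6 - 10*p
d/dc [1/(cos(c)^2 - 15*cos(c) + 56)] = (2*cos(c) - 15)*sin(c)/(cos(c)^2 - 15*cos(c) + 56)^2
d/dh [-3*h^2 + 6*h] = 6 - 6*h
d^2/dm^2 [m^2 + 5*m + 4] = 2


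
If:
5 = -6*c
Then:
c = -5/6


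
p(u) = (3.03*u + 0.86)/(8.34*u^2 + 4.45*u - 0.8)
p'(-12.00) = -0.00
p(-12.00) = -0.03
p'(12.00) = -0.00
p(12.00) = 0.03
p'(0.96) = -0.35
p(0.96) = 0.34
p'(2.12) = -0.07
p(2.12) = 0.16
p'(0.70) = -0.70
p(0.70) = 0.47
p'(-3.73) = -0.03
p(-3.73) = -0.11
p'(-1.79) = -0.19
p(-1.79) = -0.25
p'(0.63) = -0.90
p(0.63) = 0.52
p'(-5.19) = -0.02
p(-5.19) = -0.07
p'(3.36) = -0.03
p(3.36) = 0.10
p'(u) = (-16.68*u - 4.45)*(3.03*u + 0.86)/(8.34*u^2 + 4.45*u - 0.8)^2 + 3.03/(8.34*u^2 + 4.45*u - 0.8)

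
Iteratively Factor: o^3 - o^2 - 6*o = (o + 2)*(o^2 - 3*o) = o*(o + 2)*(o - 3)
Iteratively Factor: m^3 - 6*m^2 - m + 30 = (m - 3)*(m^2 - 3*m - 10) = (m - 3)*(m + 2)*(m - 5)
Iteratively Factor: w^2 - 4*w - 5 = (w + 1)*(w - 5)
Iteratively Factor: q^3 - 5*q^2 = (q - 5)*(q^2) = q*(q - 5)*(q)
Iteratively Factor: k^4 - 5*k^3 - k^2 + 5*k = (k + 1)*(k^3 - 6*k^2 + 5*k) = k*(k + 1)*(k^2 - 6*k + 5) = k*(k - 5)*(k + 1)*(k - 1)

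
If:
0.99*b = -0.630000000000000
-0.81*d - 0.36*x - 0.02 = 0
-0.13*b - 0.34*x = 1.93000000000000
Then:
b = -0.64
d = 2.39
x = -5.43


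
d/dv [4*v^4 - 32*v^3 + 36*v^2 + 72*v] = 16*v^3 - 96*v^2 + 72*v + 72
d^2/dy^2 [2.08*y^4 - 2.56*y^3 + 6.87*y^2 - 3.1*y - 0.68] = 24.96*y^2 - 15.36*y + 13.74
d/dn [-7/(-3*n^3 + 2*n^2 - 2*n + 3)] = 7*(-9*n^2 + 4*n - 2)/(3*n^3 - 2*n^2 + 2*n - 3)^2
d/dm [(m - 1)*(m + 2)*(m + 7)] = 3*m^2 + 16*m + 5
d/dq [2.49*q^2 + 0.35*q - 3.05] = 4.98*q + 0.35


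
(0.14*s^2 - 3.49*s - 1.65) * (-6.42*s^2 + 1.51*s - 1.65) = -0.8988*s^4 + 22.6172*s^3 + 5.0921*s^2 + 3.267*s + 2.7225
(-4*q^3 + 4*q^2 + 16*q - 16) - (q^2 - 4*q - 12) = -4*q^3 + 3*q^2 + 20*q - 4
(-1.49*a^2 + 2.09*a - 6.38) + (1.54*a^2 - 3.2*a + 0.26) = 0.05*a^2 - 1.11*a - 6.12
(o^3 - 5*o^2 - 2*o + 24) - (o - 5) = o^3 - 5*o^2 - 3*o + 29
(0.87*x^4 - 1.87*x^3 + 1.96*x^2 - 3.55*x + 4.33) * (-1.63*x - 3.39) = -1.4181*x^5 + 0.0987999999999998*x^4 + 3.1445*x^3 - 0.857900000000001*x^2 + 4.9766*x - 14.6787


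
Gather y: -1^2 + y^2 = y^2 - 1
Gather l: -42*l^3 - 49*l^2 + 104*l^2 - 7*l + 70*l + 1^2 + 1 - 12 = -42*l^3 + 55*l^2 + 63*l - 10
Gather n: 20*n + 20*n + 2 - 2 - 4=40*n - 4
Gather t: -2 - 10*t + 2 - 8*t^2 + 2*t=-8*t^2 - 8*t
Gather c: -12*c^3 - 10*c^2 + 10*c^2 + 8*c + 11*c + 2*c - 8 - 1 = -12*c^3 + 21*c - 9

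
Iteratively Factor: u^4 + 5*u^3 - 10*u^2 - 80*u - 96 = (u + 4)*(u^3 + u^2 - 14*u - 24) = (u - 4)*(u + 4)*(u^2 + 5*u + 6) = (u - 4)*(u + 3)*(u + 4)*(u + 2)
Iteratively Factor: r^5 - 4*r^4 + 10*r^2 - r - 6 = (r - 1)*(r^4 - 3*r^3 - 3*r^2 + 7*r + 6) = (r - 1)*(r + 1)*(r^3 - 4*r^2 + r + 6) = (r - 2)*(r - 1)*(r + 1)*(r^2 - 2*r - 3) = (r - 3)*(r - 2)*(r - 1)*(r + 1)*(r + 1)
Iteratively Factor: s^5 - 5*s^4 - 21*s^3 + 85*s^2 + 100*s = (s + 1)*(s^4 - 6*s^3 - 15*s^2 + 100*s) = s*(s + 1)*(s^3 - 6*s^2 - 15*s + 100) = s*(s - 5)*(s + 1)*(s^2 - s - 20) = s*(s - 5)^2*(s + 1)*(s + 4)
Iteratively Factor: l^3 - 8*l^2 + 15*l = (l)*(l^2 - 8*l + 15) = l*(l - 3)*(l - 5)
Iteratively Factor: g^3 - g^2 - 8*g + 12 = (g + 3)*(g^2 - 4*g + 4) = (g - 2)*(g + 3)*(g - 2)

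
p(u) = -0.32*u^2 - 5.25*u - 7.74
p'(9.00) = -11.01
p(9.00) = -80.91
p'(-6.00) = -1.41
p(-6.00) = 12.24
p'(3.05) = -7.20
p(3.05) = -26.73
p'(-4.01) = -2.68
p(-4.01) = 8.17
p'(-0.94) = -4.65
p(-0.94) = -3.09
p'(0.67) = -5.68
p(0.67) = -11.40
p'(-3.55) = -2.98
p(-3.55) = 6.86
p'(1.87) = -6.45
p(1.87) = -18.68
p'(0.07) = -5.29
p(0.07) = -8.11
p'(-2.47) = -3.67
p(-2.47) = 3.28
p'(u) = -0.64*u - 5.25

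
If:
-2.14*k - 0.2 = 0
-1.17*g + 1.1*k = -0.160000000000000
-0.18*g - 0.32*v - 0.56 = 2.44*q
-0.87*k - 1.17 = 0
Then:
No Solution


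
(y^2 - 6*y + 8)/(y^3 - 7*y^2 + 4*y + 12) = (y - 4)/(y^2 - 5*y - 6)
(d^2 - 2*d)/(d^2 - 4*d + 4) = d/(d - 2)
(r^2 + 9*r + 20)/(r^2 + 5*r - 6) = (r^2 + 9*r + 20)/(r^2 + 5*r - 6)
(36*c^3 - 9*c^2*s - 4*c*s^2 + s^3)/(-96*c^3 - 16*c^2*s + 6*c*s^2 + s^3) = (-9*c^2 + s^2)/(24*c^2 + 10*c*s + s^2)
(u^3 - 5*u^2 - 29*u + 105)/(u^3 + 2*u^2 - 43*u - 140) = (u - 3)/(u + 4)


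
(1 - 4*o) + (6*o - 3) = 2*o - 2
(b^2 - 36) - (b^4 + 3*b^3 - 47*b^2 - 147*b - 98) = -b^4 - 3*b^3 + 48*b^2 + 147*b + 62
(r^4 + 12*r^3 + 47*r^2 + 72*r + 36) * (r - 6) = r^5 + 6*r^4 - 25*r^3 - 210*r^2 - 396*r - 216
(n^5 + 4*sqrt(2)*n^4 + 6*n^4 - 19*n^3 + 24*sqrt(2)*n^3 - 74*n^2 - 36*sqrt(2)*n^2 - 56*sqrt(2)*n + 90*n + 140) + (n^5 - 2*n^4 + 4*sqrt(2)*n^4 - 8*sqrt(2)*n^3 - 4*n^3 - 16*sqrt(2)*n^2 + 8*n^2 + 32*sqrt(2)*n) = 2*n^5 + 4*n^4 + 8*sqrt(2)*n^4 - 23*n^3 + 16*sqrt(2)*n^3 - 52*sqrt(2)*n^2 - 66*n^2 - 24*sqrt(2)*n + 90*n + 140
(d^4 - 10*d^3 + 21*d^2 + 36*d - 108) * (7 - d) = -d^5 + 17*d^4 - 91*d^3 + 111*d^2 + 360*d - 756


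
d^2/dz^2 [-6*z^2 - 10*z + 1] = -12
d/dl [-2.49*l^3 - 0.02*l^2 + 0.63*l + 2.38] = -7.47*l^2 - 0.04*l + 0.63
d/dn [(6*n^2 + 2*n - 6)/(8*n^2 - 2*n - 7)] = 2*(-14*n^2 + 6*n - 13)/(64*n^4 - 32*n^3 - 108*n^2 + 28*n + 49)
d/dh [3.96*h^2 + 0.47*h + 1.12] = 7.92*h + 0.47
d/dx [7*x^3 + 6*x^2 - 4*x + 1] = 21*x^2 + 12*x - 4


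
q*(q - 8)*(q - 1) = q^3 - 9*q^2 + 8*q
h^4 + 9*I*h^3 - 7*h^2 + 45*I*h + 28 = (h - I)^2*(h + 4*I)*(h + 7*I)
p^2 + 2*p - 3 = (p - 1)*(p + 3)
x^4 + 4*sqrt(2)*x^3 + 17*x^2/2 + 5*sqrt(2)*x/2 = x*(x + sqrt(2)/2)*(x + sqrt(2))*(x + 5*sqrt(2)/2)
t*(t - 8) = t^2 - 8*t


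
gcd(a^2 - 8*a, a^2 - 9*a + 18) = 1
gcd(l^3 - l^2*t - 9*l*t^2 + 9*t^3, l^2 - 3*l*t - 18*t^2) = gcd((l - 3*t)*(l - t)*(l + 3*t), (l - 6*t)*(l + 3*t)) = l + 3*t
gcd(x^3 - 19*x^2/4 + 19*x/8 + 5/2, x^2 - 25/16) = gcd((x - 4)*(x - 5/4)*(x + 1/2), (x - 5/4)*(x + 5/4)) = x - 5/4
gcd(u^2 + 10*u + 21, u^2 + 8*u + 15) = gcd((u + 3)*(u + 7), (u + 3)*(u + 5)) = u + 3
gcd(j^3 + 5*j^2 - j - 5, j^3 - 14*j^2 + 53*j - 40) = j - 1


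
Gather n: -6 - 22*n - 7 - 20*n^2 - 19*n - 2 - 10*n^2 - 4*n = -30*n^2 - 45*n - 15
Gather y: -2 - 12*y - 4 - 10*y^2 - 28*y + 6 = -10*y^2 - 40*y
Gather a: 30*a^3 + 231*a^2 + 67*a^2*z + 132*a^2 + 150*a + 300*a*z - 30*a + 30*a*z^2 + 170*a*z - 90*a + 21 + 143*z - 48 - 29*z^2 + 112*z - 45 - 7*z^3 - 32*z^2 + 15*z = 30*a^3 + a^2*(67*z + 363) + a*(30*z^2 + 470*z + 30) - 7*z^3 - 61*z^2 + 270*z - 72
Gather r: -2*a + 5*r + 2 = -2*a + 5*r + 2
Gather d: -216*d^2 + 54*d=-216*d^2 + 54*d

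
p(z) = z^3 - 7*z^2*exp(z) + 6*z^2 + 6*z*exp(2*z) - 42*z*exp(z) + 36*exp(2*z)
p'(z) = -7*z^2*exp(z) + 3*z^2 + 12*z*exp(2*z) - 56*z*exp(z) + 12*z + 78*exp(2*z) - 42*exp(z)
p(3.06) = 20672.34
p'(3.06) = 46298.52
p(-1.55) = 22.14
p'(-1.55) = -2.78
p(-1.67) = 22.53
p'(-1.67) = -3.60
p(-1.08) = 21.77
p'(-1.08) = 1.54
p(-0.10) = 32.78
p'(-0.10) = 28.71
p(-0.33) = 27.62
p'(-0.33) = 17.18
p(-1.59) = 22.26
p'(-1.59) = -3.06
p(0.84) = 131.87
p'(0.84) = 267.10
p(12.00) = 2860579107370.47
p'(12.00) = 5880304849650.43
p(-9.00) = -243.02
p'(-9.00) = 134.99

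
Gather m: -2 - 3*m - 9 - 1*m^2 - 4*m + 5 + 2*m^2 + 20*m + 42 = m^2 + 13*m + 36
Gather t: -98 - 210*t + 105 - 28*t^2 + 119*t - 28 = -28*t^2 - 91*t - 21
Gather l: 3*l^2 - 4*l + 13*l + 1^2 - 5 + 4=3*l^2 + 9*l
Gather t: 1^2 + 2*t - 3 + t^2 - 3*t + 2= t^2 - t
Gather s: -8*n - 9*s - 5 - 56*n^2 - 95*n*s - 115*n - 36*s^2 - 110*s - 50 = -56*n^2 - 123*n - 36*s^2 + s*(-95*n - 119) - 55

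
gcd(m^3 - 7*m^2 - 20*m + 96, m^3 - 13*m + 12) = m^2 + m - 12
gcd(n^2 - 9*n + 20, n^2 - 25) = n - 5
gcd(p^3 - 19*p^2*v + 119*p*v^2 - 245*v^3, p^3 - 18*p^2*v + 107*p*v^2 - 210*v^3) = p^2 - 12*p*v + 35*v^2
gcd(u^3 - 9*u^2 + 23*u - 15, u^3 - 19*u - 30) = u - 5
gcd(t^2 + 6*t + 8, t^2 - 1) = 1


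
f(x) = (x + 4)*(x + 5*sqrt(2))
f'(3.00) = 17.07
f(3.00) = 70.50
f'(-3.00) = 5.07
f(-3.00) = 4.07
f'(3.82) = 18.71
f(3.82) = 85.17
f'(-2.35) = 6.37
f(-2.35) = 7.79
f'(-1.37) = 8.33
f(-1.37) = 14.99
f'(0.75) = 12.57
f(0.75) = 37.15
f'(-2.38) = 6.31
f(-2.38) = 7.60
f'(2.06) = 15.19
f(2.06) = 55.33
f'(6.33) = 23.73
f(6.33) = 138.43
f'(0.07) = 11.21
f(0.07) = 29.06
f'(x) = 2*x + 4 + 5*sqrt(2)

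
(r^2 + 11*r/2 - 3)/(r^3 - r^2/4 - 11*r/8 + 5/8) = 4*(r + 6)/(4*r^2 + r - 5)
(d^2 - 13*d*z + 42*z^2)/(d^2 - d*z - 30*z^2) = (d - 7*z)/(d + 5*z)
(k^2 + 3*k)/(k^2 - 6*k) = (k + 3)/(k - 6)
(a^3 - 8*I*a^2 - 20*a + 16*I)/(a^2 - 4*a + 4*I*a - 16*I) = (a^3 - 8*I*a^2 - 20*a + 16*I)/(a^2 + 4*a*(-1 + I) - 16*I)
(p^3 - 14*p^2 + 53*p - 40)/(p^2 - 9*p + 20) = (p^2 - 9*p + 8)/(p - 4)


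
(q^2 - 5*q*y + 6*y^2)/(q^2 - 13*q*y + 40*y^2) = (q^2 - 5*q*y + 6*y^2)/(q^2 - 13*q*y + 40*y^2)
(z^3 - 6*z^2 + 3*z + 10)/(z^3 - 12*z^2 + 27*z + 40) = (z - 2)/(z - 8)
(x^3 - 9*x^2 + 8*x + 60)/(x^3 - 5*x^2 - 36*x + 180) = (x + 2)/(x + 6)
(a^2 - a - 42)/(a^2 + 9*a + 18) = (a - 7)/(a + 3)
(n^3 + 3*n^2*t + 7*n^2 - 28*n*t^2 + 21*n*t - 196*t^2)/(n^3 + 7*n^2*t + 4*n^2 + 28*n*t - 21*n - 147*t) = (n - 4*t)/(n - 3)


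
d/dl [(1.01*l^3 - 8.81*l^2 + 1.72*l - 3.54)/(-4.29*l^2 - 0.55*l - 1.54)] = (-4.3329*l^4 - 1.111*l^3 + 7.5581*l^2 - 3.2384*l - 4.5958)/(18.4041*l^4 + 4.719*l^3 + 13.5157*l^2 + 1.694*l + 2.3716)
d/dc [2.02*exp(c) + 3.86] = 2.02*exp(c)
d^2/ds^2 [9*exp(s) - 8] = 9*exp(s)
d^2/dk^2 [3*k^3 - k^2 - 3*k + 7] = 18*k - 2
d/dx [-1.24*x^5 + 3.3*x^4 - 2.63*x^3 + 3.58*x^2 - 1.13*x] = -6.2*x^4 + 13.2*x^3 - 7.89*x^2 + 7.16*x - 1.13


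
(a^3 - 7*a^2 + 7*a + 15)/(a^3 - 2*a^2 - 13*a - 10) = (a - 3)/(a + 2)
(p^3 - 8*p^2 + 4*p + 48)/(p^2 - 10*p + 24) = p + 2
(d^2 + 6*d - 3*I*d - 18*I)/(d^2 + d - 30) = (d - 3*I)/(d - 5)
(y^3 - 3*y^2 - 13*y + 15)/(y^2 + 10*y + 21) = (y^2 - 6*y + 5)/(y + 7)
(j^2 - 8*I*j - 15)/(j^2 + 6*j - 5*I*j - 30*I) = (j - 3*I)/(j + 6)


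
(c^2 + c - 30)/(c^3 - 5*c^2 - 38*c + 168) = (c - 5)/(c^2 - 11*c + 28)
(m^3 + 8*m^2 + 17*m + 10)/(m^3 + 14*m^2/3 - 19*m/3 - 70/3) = 3*(m + 1)/(3*m - 7)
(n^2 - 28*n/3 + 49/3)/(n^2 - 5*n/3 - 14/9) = 3*(n - 7)/(3*n + 2)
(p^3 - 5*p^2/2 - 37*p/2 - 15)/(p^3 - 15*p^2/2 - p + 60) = (p + 1)/(p - 4)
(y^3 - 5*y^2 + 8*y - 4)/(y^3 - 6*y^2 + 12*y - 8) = (y - 1)/(y - 2)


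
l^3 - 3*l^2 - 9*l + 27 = (l - 3)^2*(l + 3)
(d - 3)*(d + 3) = d^2 - 9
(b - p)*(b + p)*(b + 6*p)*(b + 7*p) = b^4 + 13*b^3*p + 41*b^2*p^2 - 13*b*p^3 - 42*p^4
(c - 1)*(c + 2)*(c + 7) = c^3 + 8*c^2 + 5*c - 14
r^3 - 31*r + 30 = (r - 5)*(r - 1)*(r + 6)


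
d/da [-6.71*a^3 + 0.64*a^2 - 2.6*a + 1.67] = -20.13*a^2 + 1.28*a - 2.6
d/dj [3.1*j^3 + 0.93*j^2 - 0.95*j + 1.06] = 9.3*j^2 + 1.86*j - 0.95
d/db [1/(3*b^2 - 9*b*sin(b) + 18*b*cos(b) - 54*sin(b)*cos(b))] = (2*b*sin(b) + b*cos(b) - 2*b/3 + sin(b) - 2*cos(b) + 6*cos(2*b))/((b - 3*sin(b))^2*(b + 6*cos(b))^2)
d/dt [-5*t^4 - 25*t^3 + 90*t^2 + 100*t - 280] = -20*t^3 - 75*t^2 + 180*t + 100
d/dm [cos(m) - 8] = -sin(m)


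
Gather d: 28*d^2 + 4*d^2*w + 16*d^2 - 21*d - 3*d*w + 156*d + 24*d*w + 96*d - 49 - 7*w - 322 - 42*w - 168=d^2*(4*w + 44) + d*(21*w + 231) - 49*w - 539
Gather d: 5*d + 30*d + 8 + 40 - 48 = 35*d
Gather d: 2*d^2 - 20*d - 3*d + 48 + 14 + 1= 2*d^2 - 23*d + 63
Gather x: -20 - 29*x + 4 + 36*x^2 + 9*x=36*x^2 - 20*x - 16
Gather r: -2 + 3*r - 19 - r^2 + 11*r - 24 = -r^2 + 14*r - 45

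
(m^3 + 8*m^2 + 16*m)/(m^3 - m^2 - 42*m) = (m^2 + 8*m + 16)/(m^2 - m - 42)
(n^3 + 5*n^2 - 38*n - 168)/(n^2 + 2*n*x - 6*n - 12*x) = (n^2 + 11*n + 28)/(n + 2*x)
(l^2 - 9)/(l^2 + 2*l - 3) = (l - 3)/(l - 1)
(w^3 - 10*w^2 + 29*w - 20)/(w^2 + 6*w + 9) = (w^3 - 10*w^2 + 29*w - 20)/(w^2 + 6*w + 9)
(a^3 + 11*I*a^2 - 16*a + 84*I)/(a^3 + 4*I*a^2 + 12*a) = (a + 7*I)/a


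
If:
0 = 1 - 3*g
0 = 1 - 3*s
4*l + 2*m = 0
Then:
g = 1/3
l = -m/2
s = 1/3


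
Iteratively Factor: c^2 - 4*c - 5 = (c + 1)*(c - 5)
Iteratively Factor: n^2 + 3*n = (n + 3)*(n)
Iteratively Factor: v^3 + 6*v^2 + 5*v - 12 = (v + 4)*(v^2 + 2*v - 3) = (v - 1)*(v + 4)*(v + 3)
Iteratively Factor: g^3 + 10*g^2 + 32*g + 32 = (g + 4)*(g^2 + 6*g + 8) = (g + 2)*(g + 4)*(g + 4)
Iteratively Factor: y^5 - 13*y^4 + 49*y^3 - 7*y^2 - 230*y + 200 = (y - 5)*(y^4 - 8*y^3 + 9*y^2 + 38*y - 40) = (y - 5)^2*(y^3 - 3*y^2 - 6*y + 8) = (y - 5)^2*(y + 2)*(y^2 - 5*y + 4) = (y - 5)^2*(y - 1)*(y + 2)*(y - 4)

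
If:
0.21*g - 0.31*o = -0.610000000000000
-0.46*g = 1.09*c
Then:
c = 1.2258628221931 - 0.622979467016164*o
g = 1.47619047619048*o - 2.9047619047619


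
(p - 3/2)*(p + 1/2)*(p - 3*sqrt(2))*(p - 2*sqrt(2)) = p^4 - 5*sqrt(2)*p^3 - p^3 + 5*sqrt(2)*p^2 + 45*p^2/4 - 12*p + 15*sqrt(2)*p/4 - 9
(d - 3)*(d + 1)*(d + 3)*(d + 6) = d^4 + 7*d^3 - 3*d^2 - 63*d - 54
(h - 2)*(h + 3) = h^2 + h - 6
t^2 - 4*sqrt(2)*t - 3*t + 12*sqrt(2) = (t - 3)*(t - 4*sqrt(2))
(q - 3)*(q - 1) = q^2 - 4*q + 3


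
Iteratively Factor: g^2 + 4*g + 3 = (g + 3)*(g + 1)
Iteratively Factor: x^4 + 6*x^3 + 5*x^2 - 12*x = (x)*(x^3 + 6*x^2 + 5*x - 12) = x*(x - 1)*(x^2 + 7*x + 12) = x*(x - 1)*(x + 3)*(x + 4)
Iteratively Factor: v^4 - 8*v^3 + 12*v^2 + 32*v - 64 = (v - 2)*(v^3 - 6*v^2 + 32) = (v - 4)*(v - 2)*(v^2 - 2*v - 8) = (v - 4)*(v - 2)*(v + 2)*(v - 4)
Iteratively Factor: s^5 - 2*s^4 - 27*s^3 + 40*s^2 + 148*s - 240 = (s + 4)*(s^4 - 6*s^3 - 3*s^2 + 52*s - 60) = (s - 2)*(s + 4)*(s^3 - 4*s^2 - 11*s + 30) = (s - 2)^2*(s + 4)*(s^2 - 2*s - 15) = (s - 5)*(s - 2)^2*(s + 4)*(s + 3)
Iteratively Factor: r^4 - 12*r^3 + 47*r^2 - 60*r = (r - 3)*(r^3 - 9*r^2 + 20*r) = r*(r - 3)*(r^2 - 9*r + 20) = r*(r - 4)*(r - 3)*(r - 5)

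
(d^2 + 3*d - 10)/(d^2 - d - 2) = (d + 5)/(d + 1)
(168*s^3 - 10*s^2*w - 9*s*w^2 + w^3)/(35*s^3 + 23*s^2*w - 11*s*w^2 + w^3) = (24*s^2 + 2*s*w - w^2)/(5*s^2 + 4*s*w - w^2)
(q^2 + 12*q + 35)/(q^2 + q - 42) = (q + 5)/(q - 6)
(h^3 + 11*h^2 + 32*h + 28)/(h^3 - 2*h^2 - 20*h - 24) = (h + 7)/(h - 6)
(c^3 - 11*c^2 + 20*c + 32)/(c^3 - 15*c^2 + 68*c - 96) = (c + 1)/(c - 3)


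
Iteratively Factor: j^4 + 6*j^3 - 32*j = (j + 4)*(j^3 + 2*j^2 - 8*j) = (j + 4)^2*(j^2 - 2*j) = j*(j + 4)^2*(j - 2)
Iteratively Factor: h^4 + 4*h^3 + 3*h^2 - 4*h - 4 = (h + 2)*(h^3 + 2*h^2 - h - 2) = (h - 1)*(h + 2)*(h^2 + 3*h + 2) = (h - 1)*(h + 2)^2*(h + 1)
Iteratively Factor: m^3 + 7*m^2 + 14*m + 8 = (m + 1)*(m^2 + 6*m + 8) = (m + 1)*(m + 4)*(m + 2)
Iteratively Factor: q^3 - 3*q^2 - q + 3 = (q - 1)*(q^2 - 2*q - 3) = (q - 1)*(q + 1)*(q - 3)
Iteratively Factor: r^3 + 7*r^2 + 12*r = (r + 3)*(r^2 + 4*r) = (r + 3)*(r + 4)*(r)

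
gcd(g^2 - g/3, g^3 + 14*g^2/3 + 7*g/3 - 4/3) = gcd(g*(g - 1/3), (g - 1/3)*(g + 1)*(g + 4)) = g - 1/3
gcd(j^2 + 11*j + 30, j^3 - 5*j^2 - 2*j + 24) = 1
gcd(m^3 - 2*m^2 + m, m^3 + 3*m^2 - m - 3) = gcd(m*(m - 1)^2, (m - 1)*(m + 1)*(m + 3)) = m - 1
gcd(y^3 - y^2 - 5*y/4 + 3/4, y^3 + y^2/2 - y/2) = y^2 + y/2 - 1/2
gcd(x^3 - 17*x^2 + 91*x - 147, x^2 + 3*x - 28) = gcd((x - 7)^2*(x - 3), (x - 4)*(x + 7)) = 1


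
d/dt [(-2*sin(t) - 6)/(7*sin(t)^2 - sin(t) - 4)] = 2*(7*sin(t)^2 + 42*sin(t) + 1)*cos(t)/(-7*sin(t)^2 + sin(t) + 4)^2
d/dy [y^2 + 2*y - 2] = 2*y + 2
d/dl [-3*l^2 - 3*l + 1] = -6*l - 3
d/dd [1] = 0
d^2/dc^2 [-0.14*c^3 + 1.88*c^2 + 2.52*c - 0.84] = 3.76 - 0.84*c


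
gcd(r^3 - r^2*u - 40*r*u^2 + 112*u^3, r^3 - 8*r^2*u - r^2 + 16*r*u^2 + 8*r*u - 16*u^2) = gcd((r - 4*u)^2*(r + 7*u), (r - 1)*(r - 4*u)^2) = r^2 - 8*r*u + 16*u^2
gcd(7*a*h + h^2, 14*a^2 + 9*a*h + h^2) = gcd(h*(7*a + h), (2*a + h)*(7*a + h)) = 7*a + h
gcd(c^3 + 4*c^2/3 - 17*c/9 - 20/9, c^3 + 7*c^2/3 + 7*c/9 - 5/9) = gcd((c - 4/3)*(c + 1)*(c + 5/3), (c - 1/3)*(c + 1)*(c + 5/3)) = c^2 + 8*c/3 + 5/3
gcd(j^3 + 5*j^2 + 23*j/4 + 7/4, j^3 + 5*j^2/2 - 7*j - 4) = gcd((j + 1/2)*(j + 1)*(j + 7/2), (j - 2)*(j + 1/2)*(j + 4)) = j + 1/2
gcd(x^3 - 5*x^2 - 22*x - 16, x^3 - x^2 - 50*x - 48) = x^2 - 7*x - 8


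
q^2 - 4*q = q*(q - 4)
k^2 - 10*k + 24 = (k - 6)*(k - 4)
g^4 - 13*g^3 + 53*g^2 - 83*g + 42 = (g - 7)*(g - 3)*(g - 2)*(g - 1)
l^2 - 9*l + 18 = (l - 6)*(l - 3)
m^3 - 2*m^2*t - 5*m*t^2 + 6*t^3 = (m - 3*t)*(m - t)*(m + 2*t)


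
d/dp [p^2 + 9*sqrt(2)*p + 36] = 2*p + 9*sqrt(2)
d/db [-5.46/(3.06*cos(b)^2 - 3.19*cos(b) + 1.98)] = (17.4174 - 33.4152*cos(b))*sin(b)/(3.06*cos(b)^2 - 3.19*cos(b) + 1.98)^2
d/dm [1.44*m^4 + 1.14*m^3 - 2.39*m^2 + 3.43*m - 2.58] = 5.76*m^3 + 3.42*m^2 - 4.78*m + 3.43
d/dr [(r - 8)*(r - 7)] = 2*r - 15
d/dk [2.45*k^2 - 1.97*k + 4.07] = 4.9*k - 1.97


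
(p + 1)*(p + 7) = p^2 + 8*p + 7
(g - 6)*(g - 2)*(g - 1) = g^3 - 9*g^2 + 20*g - 12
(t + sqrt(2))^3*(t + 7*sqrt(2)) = t^4 + 10*sqrt(2)*t^3 + 48*t^2 + 44*sqrt(2)*t + 28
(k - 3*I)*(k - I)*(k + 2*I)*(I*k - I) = I*k^4 + 2*k^3 - I*k^3 - 2*k^2 + 5*I*k^2 + 6*k - 5*I*k - 6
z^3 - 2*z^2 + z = z*(z - 1)^2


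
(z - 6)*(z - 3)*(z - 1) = z^3 - 10*z^2 + 27*z - 18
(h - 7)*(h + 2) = h^2 - 5*h - 14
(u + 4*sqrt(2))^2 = u^2 + 8*sqrt(2)*u + 32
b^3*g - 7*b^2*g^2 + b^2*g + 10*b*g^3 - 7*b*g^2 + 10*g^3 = (b - 5*g)*(b - 2*g)*(b*g + g)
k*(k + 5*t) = k^2 + 5*k*t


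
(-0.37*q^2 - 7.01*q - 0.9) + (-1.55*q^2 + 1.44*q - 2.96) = -1.92*q^2 - 5.57*q - 3.86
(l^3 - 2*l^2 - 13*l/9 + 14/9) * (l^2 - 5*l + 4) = l^5 - 7*l^4 + 113*l^3/9 + 7*l^2/9 - 122*l/9 + 56/9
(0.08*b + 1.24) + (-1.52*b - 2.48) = -1.44*b - 1.24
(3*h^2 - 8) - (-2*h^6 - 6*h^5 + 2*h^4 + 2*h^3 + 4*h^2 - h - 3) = 2*h^6 + 6*h^5 - 2*h^4 - 2*h^3 - h^2 + h - 5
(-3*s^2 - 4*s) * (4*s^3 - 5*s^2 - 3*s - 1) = -12*s^5 - s^4 + 29*s^3 + 15*s^2 + 4*s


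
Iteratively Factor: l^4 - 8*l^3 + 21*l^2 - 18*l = (l - 3)*(l^3 - 5*l^2 + 6*l) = (l - 3)*(l - 2)*(l^2 - 3*l) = l*(l - 3)*(l - 2)*(l - 3)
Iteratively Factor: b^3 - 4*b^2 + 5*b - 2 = (b - 1)*(b^2 - 3*b + 2) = (b - 1)^2*(b - 2)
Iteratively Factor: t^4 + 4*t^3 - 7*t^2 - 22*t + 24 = (t - 2)*(t^3 + 6*t^2 + 5*t - 12) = (t - 2)*(t + 4)*(t^2 + 2*t - 3) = (t - 2)*(t - 1)*(t + 4)*(t + 3)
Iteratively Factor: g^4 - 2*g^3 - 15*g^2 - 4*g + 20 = (g - 5)*(g^3 + 3*g^2 - 4) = (g - 5)*(g + 2)*(g^2 + g - 2) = (g - 5)*(g + 2)^2*(g - 1)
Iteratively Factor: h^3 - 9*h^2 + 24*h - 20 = (h - 2)*(h^2 - 7*h + 10) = (h - 2)^2*(h - 5)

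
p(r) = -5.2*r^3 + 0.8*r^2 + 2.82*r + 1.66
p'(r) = -15.6*r^2 + 1.6*r + 2.82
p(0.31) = 2.46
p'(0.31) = 1.82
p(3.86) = -274.60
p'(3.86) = -223.44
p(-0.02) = 1.60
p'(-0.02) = 2.78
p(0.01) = 1.69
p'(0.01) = 2.83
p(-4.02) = 341.07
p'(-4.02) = -255.71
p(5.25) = -713.94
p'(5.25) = -418.76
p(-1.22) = 8.85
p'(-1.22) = -22.35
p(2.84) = -102.99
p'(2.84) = -118.46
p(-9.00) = 3831.88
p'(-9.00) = -1275.18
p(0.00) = 1.66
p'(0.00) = 2.82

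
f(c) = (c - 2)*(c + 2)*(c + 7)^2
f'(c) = (c - 2)*(c + 2)*(2*c + 14) + (c - 2)*(c + 7)^2 + (c + 2)*(c + 7)^2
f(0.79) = -204.86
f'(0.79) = 43.28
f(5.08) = 3182.13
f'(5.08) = 2009.45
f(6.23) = 6093.40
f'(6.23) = 3102.06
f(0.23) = -206.33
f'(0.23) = -33.03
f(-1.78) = -22.66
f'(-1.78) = -105.69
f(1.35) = -151.82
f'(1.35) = 151.89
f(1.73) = -76.75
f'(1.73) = 246.11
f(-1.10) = -97.12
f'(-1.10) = -109.50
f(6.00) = 5408.00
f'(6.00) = 2860.00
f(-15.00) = 14144.00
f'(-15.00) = -5456.00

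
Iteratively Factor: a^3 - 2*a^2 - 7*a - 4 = (a + 1)*(a^2 - 3*a - 4) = (a + 1)^2*(a - 4)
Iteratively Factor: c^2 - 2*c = (c - 2)*(c)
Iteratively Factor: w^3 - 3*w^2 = (w - 3)*(w^2) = w*(w - 3)*(w)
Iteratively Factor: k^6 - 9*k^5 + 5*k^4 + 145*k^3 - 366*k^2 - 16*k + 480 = (k - 5)*(k^5 - 4*k^4 - 15*k^3 + 70*k^2 - 16*k - 96) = (k - 5)*(k - 2)*(k^4 - 2*k^3 - 19*k^2 + 32*k + 48) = (k - 5)*(k - 2)*(k + 1)*(k^3 - 3*k^2 - 16*k + 48) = (k - 5)*(k - 2)*(k + 1)*(k + 4)*(k^2 - 7*k + 12) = (k - 5)*(k - 4)*(k - 2)*(k + 1)*(k + 4)*(k - 3)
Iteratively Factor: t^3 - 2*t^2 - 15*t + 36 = (t + 4)*(t^2 - 6*t + 9) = (t - 3)*(t + 4)*(t - 3)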